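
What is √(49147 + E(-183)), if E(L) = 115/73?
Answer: √261912758/73 ≈ 221.69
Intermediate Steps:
E(L) = 115/73 (E(L) = 115*(1/73) = 115/73)
√(49147 + E(-183)) = √(49147 + 115/73) = √(3587846/73) = √261912758/73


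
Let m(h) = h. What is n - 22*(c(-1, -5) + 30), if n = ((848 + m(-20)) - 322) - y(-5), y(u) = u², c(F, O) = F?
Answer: -157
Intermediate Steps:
n = 481 (n = ((848 - 20) - 322) - 1*(-5)² = (828 - 322) - 1*25 = 506 - 25 = 481)
n - 22*(c(-1, -5) + 30) = 481 - 22*(-1 + 30) = 481 - 22*29 = 481 - 1*638 = 481 - 638 = -157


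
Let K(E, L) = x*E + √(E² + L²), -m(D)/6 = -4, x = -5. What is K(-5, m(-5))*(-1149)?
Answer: -28725 - 1149*√601 ≈ -56893.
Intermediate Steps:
m(D) = 24 (m(D) = -6*(-4) = 24)
K(E, L) = √(E² + L²) - 5*E (K(E, L) = -5*E + √(E² + L²) = √(E² + L²) - 5*E)
K(-5, m(-5))*(-1149) = (√((-5)² + 24²) - 5*(-5))*(-1149) = (√(25 + 576) + 25)*(-1149) = (√601 + 25)*(-1149) = (25 + √601)*(-1149) = -28725 - 1149*√601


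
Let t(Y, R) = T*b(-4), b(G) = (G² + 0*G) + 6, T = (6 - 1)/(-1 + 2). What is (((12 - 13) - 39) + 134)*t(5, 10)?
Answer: 10340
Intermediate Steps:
T = 5 (T = 5/1 = 5*1 = 5)
b(G) = 6 + G² (b(G) = (G² + 0) + 6 = G² + 6 = 6 + G²)
t(Y, R) = 110 (t(Y, R) = 5*(6 + (-4)²) = 5*(6 + 16) = 5*22 = 110)
(((12 - 13) - 39) + 134)*t(5, 10) = (((12 - 13) - 39) + 134)*110 = ((-1 - 39) + 134)*110 = (-40 + 134)*110 = 94*110 = 10340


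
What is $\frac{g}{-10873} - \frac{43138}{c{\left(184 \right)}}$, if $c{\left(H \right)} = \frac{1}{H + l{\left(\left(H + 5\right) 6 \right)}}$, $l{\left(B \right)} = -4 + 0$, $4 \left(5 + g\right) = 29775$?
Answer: $- \frac{337708451035}{43492} \approx -7.7648 \cdot 10^{6}$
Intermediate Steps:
$g = \frac{29755}{4}$ ($g = -5 + \frac{1}{4} \cdot 29775 = -5 + \frac{29775}{4} = \frac{29755}{4} \approx 7438.8$)
$l{\left(B \right)} = -4$
$c{\left(H \right)} = \frac{1}{-4 + H}$ ($c{\left(H \right)} = \frac{1}{H - 4} = \frac{1}{-4 + H}$)
$\frac{g}{-10873} - \frac{43138}{c{\left(184 \right)}} = \frac{29755}{4 \left(-10873\right)} - \frac{43138}{\frac{1}{-4 + 184}} = \frac{29755}{4} \left(- \frac{1}{10873}\right) - \frac{43138}{\frac{1}{180}} = - \frac{29755}{43492} - 43138 \frac{1}{\frac{1}{180}} = - \frac{29755}{43492} - 7764840 = - \frac{337708451035}{43492}$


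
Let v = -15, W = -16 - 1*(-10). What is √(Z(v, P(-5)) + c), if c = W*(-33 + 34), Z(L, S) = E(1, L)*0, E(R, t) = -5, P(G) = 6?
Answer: I*√6 ≈ 2.4495*I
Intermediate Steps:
W = -6 (W = -16 + 10 = -6)
Z(L, S) = 0 (Z(L, S) = -5*0 = 0)
c = -6 (c = -6*(-33 + 34) = -6*1 = -6)
√(Z(v, P(-5)) + c) = √(0 - 6) = √(-6) = I*√6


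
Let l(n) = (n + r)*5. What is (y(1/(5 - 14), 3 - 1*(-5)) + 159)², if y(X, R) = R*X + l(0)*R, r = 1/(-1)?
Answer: 1129969/81 ≈ 13950.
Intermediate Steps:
r = -1
l(n) = -5 + 5*n (l(n) = (n - 1)*5 = (-1 + n)*5 = -5 + 5*n)
y(X, R) = -5*R + R*X (y(X, R) = R*X + (-5 + 5*0)*R = R*X + (-5 + 0)*R = R*X - 5*R = -5*R + R*X)
(y(1/(5 - 14), 3 - 1*(-5)) + 159)² = ((3 - 1*(-5))*(-5 + 1/(5 - 14)) + 159)² = ((3 + 5)*(-5 + 1/(-9)) + 159)² = (8*(-5 - ⅑) + 159)² = (8*(-46/9) + 159)² = (-368/9 + 159)² = (1063/9)² = 1129969/81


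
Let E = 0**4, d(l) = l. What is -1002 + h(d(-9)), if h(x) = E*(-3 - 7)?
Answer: -1002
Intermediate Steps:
E = 0
h(x) = 0 (h(x) = 0*(-3 - 7) = 0*(-10) = 0)
-1002 + h(d(-9)) = -1002 + 0 = -1002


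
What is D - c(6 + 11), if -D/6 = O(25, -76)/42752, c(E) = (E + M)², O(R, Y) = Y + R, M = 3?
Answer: -8550247/21376 ≈ -399.99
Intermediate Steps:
O(R, Y) = R + Y
c(E) = (3 + E)² (c(E) = (E + 3)² = (3 + E)²)
D = 153/21376 (D = -6*(25 - 76)/42752 = -(-306)/42752 = -6*(-51/42752) = 153/21376 ≈ 0.0071576)
D - c(6 + 11) = 153/21376 - (3 + (6 + 11))² = 153/21376 - (3 + 17)² = 153/21376 - 1*20² = 153/21376 - 1*400 = 153/21376 - 400 = -8550247/21376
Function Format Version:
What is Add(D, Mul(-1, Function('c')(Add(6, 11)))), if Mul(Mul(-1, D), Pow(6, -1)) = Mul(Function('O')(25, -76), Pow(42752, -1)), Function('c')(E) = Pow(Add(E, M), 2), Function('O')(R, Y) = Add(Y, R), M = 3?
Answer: Rational(-8550247, 21376) ≈ -399.99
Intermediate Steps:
Function('O')(R, Y) = Add(R, Y)
Function('c')(E) = Pow(Add(3, E), 2) (Function('c')(E) = Pow(Add(E, 3), 2) = Pow(Add(3, E), 2))
D = Rational(153, 21376) (D = Mul(-6, Mul(Add(25, -76), Pow(42752, -1))) = Mul(-6, Mul(-51, Rational(1, 42752))) = Mul(-6, Rational(-51, 42752)) = Rational(153, 21376) ≈ 0.0071576)
Add(D, Mul(-1, Function('c')(Add(6, 11)))) = Add(Rational(153, 21376), Mul(-1, Pow(Add(3, Add(6, 11)), 2))) = Add(Rational(153, 21376), Mul(-1, Pow(Add(3, 17), 2))) = Add(Rational(153, 21376), Mul(-1, Pow(20, 2))) = Add(Rational(153, 21376), Mul(-1, 400)) = Add(Rational(153, 21376), -400) = Rational(-8550247, 21376)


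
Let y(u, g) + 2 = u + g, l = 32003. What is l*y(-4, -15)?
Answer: -672063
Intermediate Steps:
y(u, g) = -2 + g + u (y(u, g) = -2 + (u + g) = -2 + (g + u) = -2 + g + u)
l*y(-4, -15) = 32003*(-2 - 15 - 4) = 32003*(-21) = -672063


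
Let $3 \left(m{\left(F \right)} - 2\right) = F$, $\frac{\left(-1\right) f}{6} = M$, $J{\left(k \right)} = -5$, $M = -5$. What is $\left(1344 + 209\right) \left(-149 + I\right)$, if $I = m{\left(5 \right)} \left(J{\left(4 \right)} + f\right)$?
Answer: $- \frac{267116}{3} \approx -89039.0$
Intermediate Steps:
$f = 30$ ($f = \left(-6\right) \left(-5\right) = 30$)
$m{\left(F \right)} = 2 + \frac{F}{3}$
$I = \frac{275}{3}$ ($I = \left(2 + \frac{1}{3} \cdot 5\right) \left(-5 + 30\right) = \left(2 + \frac{5}{3}\right) 25 = \frac{11}{3} \cdot 25 = \frac{275}{3} \approx 91.667$)
$\left(1344 + 209\right) \left(-149 + I\right) = \left(1344 + 209\right) \left(-149 + \frac{275}{3}\right) = 1553 \left(- \frac{172}{3}\right) = - \frac{267116}{3}$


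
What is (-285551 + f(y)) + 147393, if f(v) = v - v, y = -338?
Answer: -138158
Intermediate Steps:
f(v) = 0
(-285551 + f(y)) + 147393 = (-285551 + 0) + 147393 = -285551 + 147393 = -138158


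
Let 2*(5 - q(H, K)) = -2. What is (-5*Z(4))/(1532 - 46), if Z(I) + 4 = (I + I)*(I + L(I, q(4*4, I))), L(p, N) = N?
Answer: -190/743 ≈ -0.25572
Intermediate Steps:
q(H, K) = 6 (q(H, K) = 5 - ½*(-2) = 5 + 1 = 6)
Z(I) = -4 + 2*I*(6 + I) (Z(I) = -4 + (I + I)*(I + 6) = -4 + (2*I)*(6 + I) = -4 + 2*I*(6 + I))
(-5*Z(4))/(1532 - 46) = (-5*(-4 + 2*4² + 12*4))/(1532 - 46) = -5*(-4 + 2*16 + 48)/1486 = -5*(-4 + 32 + 48)*(1/1486) = -5*76*(1/1486) = -380*1/1486 = -190/743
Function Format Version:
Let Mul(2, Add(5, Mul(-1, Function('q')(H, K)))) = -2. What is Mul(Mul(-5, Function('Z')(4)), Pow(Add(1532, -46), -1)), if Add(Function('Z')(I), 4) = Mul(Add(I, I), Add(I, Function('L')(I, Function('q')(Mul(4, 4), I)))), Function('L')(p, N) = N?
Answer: Rational(-190, 743) ≈ -0.25572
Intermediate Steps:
Function('q')(H, K) = 6 (Function('q')(H, K) = Add(5, Mul(Rational(-1, 2), -2)) = Add(5, 1) = 6)
Function('Z')(I) = Add(-4, Mul(2, I, Add(6, I))) (Function('Z')(I) = Add(-4, Mul(Add(I, I), Add(I, 6))) = Add(-4, Mul(Mul(2, I), Add(6, I))) = Add(-4, Mul(2, I, Add(6, I))))
Mul(Mul(-5, Function('Z')(4)), Pow(Add(1532, -46), -1)) = Mul(Mul(-5, Add(-4, Mul(2, Pow(4, 2)), Mul(12, 4))), Pow(Add(1532, -46), -1)) = Mul(Mul(-5, Add(-4, Mul(2, 16), 48)), Pow(1486, -1)) = Mul(Mul(-5, Add(-4, 32, 48)), Rational(1, 1486)) = Mul(Mul(-5, 76), Rational(1, 1486)) = Mul(-380, Rational(1, 1486)) = Rational(-190, 743)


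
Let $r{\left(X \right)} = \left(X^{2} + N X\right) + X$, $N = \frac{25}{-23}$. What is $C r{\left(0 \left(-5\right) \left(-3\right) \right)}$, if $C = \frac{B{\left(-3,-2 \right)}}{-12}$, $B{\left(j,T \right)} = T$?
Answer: $0$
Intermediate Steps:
$N = - \frac{25}{23}$ ($N = 25 \left(- \frac{1}{23}\right) = - \frac{25}{23} \approx -1.087$)
$C = \frac{1}{6}$ ($C = - \frac{2}{-12} = \left(-2\right) \left(- \frac{1}{12}\right) = \frac{1}{6} \approx 0.16667$)
$r{\left(X \right)} = X^{2} - \frac{2 X}{23}$ ($r{\left(X \right)} = \left(X^{2} - \frac{25 X}{23}\right) + X = X^{2} - \frac{2 X}{23}$)
$C r{\left(0 \left(-5\right) \left(-3\right) \right)} = \frac{\frac{1}{23} \cdot 0 \left(-5\right) \left(-3\right) \left(-2 + 23 \cdot 0 \left(-5\right) \left(-3\right)\right)}{6} = \frac{\frac{1}{23} \cdot 0 \left(-3\right) \left(-2 + 23 \cdot 0 \left(-3\right)\right)}{6} = \frac{\frac{1}{23} \cdot 0 \left(-2 + 23 \cdot 0\right)}{6} = \frac{\frac{1}{23} \cdot 0 \left(-2 + 0\right)}{6} = \frac{\frac{1}{23} \cdot 0 \left(-2\right)}{6} = \frac{1}{6} \cdot 0 = 0$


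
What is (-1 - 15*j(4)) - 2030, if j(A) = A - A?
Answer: -2031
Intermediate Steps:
j(A) = 0
(-1 - 15*j(4)) - 2030 = (-1 - 15*0) - 2030 = (-1 + 0) - 2030 = -1 - 2030 = -2031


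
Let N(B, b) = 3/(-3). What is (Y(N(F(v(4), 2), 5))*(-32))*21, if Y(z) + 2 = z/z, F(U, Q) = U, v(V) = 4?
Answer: 672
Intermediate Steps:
N(B, b) = -1 (N(B, b) = 3*(-⅓) = -1)
Y(z) = -1 (Y(z) = -2 + z/z = -2 + 1 = -1)
(Y(N(F(v(4), 2), 5))*(-32))*21 = -1*(-32)*21 = 32*21 = 672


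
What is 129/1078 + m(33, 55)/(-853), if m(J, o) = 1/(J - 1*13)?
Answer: 1099831/9195340 ≈ 0.11961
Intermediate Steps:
m(J, o) = 1/(-13 + J) (m(J, o) = 1/(J - 13) = 1/(-13 + J))
129/1078 + m(33, 55)/(-853) = 129/1078 + 1/((-13 + 33)*(-853)) = 129*(1/1078) - 1/853/20 = 129/1078 + (1/20)*(-1/853) = 129/1078 - 1/17060 = 1099831/9195340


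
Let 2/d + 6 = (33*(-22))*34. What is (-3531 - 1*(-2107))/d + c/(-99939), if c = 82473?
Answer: 585618527149/33313 ≈ 1.7579e+7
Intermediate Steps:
d = -1/12345 (d = 2/(-6 + (33*(-22))*34) = 2/(-6 - 726*34) = 2/(-6 - 24684) = 2/(-24690) = 2*(-1/24690) = -1/12345 ≈ -8.1004e-5)
(-3531 - 1*(-2107))/d + c/(-99939) = (-3531 - 1*(-2107))/(-1/12345) + 82473/(-99939) = (-3531 + 2107)*(-12345) + 82473*(-1/99939) = -1424*(-12345) - 27491/33313 = 17579280 - 27491/33313 = 585618527149/33313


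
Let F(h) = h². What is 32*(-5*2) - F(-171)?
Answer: -29561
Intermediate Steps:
32*(-5*2) - F(-171) = 32*(-5*2) - 1*(-171)² = 32*(-10) - 1*29241 = -320 - 29241 = -29561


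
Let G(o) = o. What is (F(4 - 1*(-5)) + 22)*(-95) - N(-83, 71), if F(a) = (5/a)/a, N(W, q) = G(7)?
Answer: -170332/81 ≈ -2102.9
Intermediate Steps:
N(W, q) = 7
F(a) = 5/a²
(F(4 - 1*(-5)) + 22)*(-95) - N(-83, 71) = (5/(4 - 1*(-5))² + 22)*(-95) - 1*7 = (5/(4 + 5)² + 22)*(-95) - 7 = (5/9² + 22)*(-95) - 7 = (5*(1/81) + 22)*(-95) - 7 = (5/81 + 22)*(-95) - 7 = (1787/81)*(-95) - 7 = -169765/81 - 7 = -170332/81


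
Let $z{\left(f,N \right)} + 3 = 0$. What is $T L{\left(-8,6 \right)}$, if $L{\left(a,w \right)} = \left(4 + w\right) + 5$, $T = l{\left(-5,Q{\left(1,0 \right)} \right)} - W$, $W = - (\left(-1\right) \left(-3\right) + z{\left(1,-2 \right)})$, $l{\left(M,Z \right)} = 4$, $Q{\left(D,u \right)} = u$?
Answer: $60$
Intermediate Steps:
$z{\left(f,N \right)} = -3$ ($z{\left(f,N \right)} = -3 + 0 = -3$)
$W = 0$ ($W = - (\left(-1\right) \left(-3\right) - 3) = - (3 - 3) = \left(-1\right) 0 = 0$)
$T = 4$ ($T = 4 - 0 = 4 + 0 = 4$)
$L{\left(a,w \right)} = 9 + w$
$T L{\left(-8,6 \right)} = 4 \left(9 + 6\right) = 4 \cdot 15 = 60$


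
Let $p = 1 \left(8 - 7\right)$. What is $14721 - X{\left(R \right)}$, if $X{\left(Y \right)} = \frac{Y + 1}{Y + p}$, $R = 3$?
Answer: $14720$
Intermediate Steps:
$p = 1$ ($p = 1 \cdot 1 = 1$)
$X{\left(Y \right)} = 1$ ($X{\left(Y \right)} = \frac{Y + 1}{Y + 1} = \frac{1 + Y}{1 + Y} = 1$)
$14721 - X{\left(R \right)} = 14721 - 1 = 14720$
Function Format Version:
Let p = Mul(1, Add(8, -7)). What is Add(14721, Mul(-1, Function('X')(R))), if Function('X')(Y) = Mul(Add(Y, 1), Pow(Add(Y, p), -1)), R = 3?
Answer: 14720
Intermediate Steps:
p = 1 (p = Mul(1, 1) = 1)
Function('X')(Y) = 1 (Function('X')(Y) = Mul(Add(Y, 1), Pow(Add(Y, 1), -1)) = Mul(Add(1, Y), Pow(Add(1, Y), -1)) = 1)
Add(14721, Mul(-1, Function('X')(R))) = Add(14721, Mul(-1, 1)) = Add(14721, -1) = 14720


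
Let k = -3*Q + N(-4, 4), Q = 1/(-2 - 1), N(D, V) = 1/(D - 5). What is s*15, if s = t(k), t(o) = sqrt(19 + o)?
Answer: 5*sqrt(179) ≈ 66.895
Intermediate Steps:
N(D, V) = 1/(-5 + D)
Q = -1/3 (Q = 1/(-3) = -1/3 ≈ -0.33333)
k = 8/9 (k = -3*(-1/3) + 1/(-5 - 4) = 1 + 1/(-9) = 1 - 1/9 = 8/9 ≈ 0.88889)
s = sqrt(179)/3 (s = sqrt(19 + 8/9) = sqrt(179/9) = sqrt(179)/3 ≈ 4.4597)
s*15 = (sqrt(179)/3)*15 = 5*sqrt(179)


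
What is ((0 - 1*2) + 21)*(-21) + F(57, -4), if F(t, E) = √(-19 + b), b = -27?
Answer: -399 + I*√46 ≈ -399.0 + 6.7823*I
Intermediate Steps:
F(t, E) = I*√46 (F(t, E) = √(-19 - 27) = √(-46) = I*√46)
((0 - 1*2) + 21)*(-21) + F(57, -4) = ((0 - 1*2) + 21)*(-21) + I*√46 = ((0 - 2) + 21)*(-21) + I*√46 = (-2 + 21)*(-21) + I*√46 = 19*(-21) + I*√46 = -399 + I*√46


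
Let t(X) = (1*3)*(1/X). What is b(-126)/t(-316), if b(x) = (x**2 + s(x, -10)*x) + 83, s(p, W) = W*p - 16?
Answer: 44488060/3 ≈ 1.4829e+7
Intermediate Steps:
s(p, W) = -16 + W*p
t(X) = 3/X
b(x) = 83 + x**2 + x*(-16 - 10*x) (b(x) = (x**2 + (-16 - 10*x)*x) + 83 = (x**2 + x*(-16 - 10*x)) + 83 = 83 + x**2 + x*(-16 - 10*x))
b(-126)/t(-316) = (83 - 16*(-126) - 9*(-126)**2)/((3/(-316))) = (83 + 2016 - 9*15876)/((3*(-1/316))) = (83 + 2016 - 142884)/(-3/316) = -140785*(-316/3) = 44488060/3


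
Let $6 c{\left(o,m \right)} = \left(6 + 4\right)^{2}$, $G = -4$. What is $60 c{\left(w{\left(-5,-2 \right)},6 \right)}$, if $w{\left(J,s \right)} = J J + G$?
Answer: $1000$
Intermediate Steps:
$w{\left(J,s \right)} = -4 + J^{2}$ ($w{\left(J,s \right)} = J J - 4 = J^{2} - 4 = -4 + J^{2}$)
$c{\left(o,m \right)} = \frac{50}{3}$ ($c{\left(o,m \right)} = \frac{\left(6 + 4\right)^{2}}{6} = \frac{10^{2}}{6} = \frac{1}{6} \cdot 100 = \frac{50}{3}$)
$60 c{\left(w{\left(-5,-2 \right)},6 \right)} = 60 \cdot \frac{50}{3} = 1000$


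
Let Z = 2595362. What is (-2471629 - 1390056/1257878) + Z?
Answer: 77819814259/628939 ≈ 1.2373e+5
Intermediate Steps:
(-2471629 - 1390056/1257878) + Z = (-2471629 - 1390056/1257878) + 2595362 = (-2471629 - 1390056*1/1257878) + 2595362 = (-2471629 - 695028/628939) + 2595362 = -1554504566659/628939 + 2595362 = 77819814259/628939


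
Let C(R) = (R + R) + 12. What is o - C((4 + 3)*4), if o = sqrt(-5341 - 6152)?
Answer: -68 + 3*I*sqrt(1277) ≈ -68.0 + 107.21*I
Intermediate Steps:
C(R) = 12 + 2*R (C(R) = 2*R + 12 = 12 + 2*R)
o = 3*I*sqrt(1277) (o = sqrt(-11493) = 3*I*sqrt(1277) ≈ 107.21*I)
o - C((4 + 3)*4) = 3*I*sqrt(1277) - (12 + 2*((4 + 3)*4)) = 3*I*sqrt(1277) - (12 + 2*(7*4)) = 3*I*sqrt(1277) - (12 + 2*28) = 3*I*sqrt(1277) - (12 + 56) = 3*I*sqrt(1277) - 1*68 = 3*I*sqrt(1277) - 68 = -68 + 3*I*sqrt(1277)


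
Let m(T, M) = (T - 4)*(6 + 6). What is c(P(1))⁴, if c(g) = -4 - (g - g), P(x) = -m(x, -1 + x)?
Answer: 256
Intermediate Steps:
m(T, M) = -48 + 12*T (m(T, M) = (-4 + T)*12 = -48 + 12*T)
P(x) = 48 - 12*x (P(x) = -(-48 + 12*x) = 48 - 12*x)
c(g) = -4 (c(g) = -4 - 1*0 = -4 + 0 = -4)
c(P(1))⁴ = (-4)⁴ = 256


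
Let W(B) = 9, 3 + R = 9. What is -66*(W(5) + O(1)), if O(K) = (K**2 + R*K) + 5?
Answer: -1386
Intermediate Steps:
R = 6 (R = -3 + 9 = 6)
O(K) = 5 + K**2 + 6*K (O(K) = (K**2 + 6*K) + 5 = 5 + K**2 + 6*K)
-66*(W(5) + O(1)) = -66*(9 + (5 + 1**2 + 6*1)) = -66*(9 + (5 + 1 + 6)) = -66*(9 + 12) = -66*21 = -1386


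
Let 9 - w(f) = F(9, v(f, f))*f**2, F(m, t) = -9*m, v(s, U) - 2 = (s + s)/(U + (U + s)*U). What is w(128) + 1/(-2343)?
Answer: 3109425758/2343 ≈ 1.3271e+6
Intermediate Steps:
v(s, U) = 2 + 2*s/(U + U*(U + s)) (v(s, U) = 2 + (s + s)/(U + (U + s)*U) = 2 + (2*s)/(U + U*(U + s)) = 2 + 2*s/(U + U*(U + s)))
w(f) = 9 + 81*f**2 (w(f) = 9 - (-9*9)*f**2 = 9 - (-81)*f**2 = 9 + 81*f**2)
w(128) + 1/(-2343) = (9 + 81*128**2) + 1/(-2343) = (9 + 81*16384) - 1/2343 = (9 + 1327104) - 1/2343 = 1327113 - 1/2343 = 3109425758/2343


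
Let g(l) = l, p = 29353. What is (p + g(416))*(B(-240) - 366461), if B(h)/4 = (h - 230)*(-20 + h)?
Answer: 3641909691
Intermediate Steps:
B(h) = 4*(-230 + h)*(-20 + h) (B(h) = 4*((h - 230)*(-20 + h)) = 4*((-230 + h)*(-20 + h)) = 4*(-230 + h)*(-20 + h))
(p + g(416))*(B(-240) - 366461) = (29353 + 416)*((18400 - 1000*(-240) + 4*(-240)²) - 366461) = 29769*((18400 + 240000 + 4*57600) - 366461) = 29769*((18400 + 240000 + 230400) - 366461) = 29769*(488800 - 366461) = 29769*122339 = 3641909691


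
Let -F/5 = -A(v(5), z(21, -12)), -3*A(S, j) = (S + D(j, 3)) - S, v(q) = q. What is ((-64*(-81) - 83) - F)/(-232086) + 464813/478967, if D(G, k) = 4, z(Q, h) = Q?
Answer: 316290558413/333484605486 ≈ 0.94844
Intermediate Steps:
A(S, j) = -4/3 (A(S, j) = -((S + 4) - S)/3 = -((4 + S) - S)/3 = -⅓*4 = -4/3)
F = -20/3 (F = -(-5)*(-4)/3 = -5*4/3 = -20/3 ≈ -6.6667)
((-64*(-81) - 83) - F)/(-232086) + 464813/478967 = ((-64*(-81) - 83) - 1*(-20/3))/(-232086) + 464813/478967 = ((5184 - 83) + 20/3)*(-1/232086) + 464813*(1/478967) = (5101 + 20/3)*(-1/232086) + 464813/478967 = (15323/3)*(-1/232086) + 464813/478967 = -15323/696258 + 464813/478967 = 316290558413/333484605486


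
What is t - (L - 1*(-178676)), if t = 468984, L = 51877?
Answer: 238431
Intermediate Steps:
t - (L - 1*(-178676)) = 468984 - (51877 - 1*(-178676)) = 468984 - (51877 + 178676) = 468984 - 1*230553 = 468984 - 230553 = 238431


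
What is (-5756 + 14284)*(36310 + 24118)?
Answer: 515329984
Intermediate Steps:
(-5756 + 14284)*(36310 + 24118) = 8528*60428 = 515329984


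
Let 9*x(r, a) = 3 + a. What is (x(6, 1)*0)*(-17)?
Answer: 0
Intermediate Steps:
x(r, a) = ⅓ + a/9 (x(r, a) = (3 + a)/9 = ⅓ + a/9)
(x(6, 1)*0)*(-17) = ((⅓ + (⅑)*1)*0)*(-17) = ((⅓ + ⅑)*0)*(-17) = ((4/9)*0)*(-17) = 0*(-17) = 0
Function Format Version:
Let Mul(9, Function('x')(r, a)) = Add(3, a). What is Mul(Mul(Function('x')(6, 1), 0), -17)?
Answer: 0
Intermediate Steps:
Function('x')(r, a) = Add(Rational(1, 3), Mul(Rational(1, 9), a)) (Function('x')(r, a) = Mul(Rational(1, 9), Add(3, a)) = Add(Rational(1, 3), Mul(Rational(1, 9), a)))
Mul(Mul(Function('x')(6, 1), 0), -17) = Mul(Mul(Add(Rational(1, 3), Mul(Rational(1, 9), 1)), 0), -17) = Mul(Mul(Add(Rational(1, 3), Rational(1, 9)), 0), -17) = Mul(Mul(Rational(4, 9), 0), -17) = Mul(0, -17) = 0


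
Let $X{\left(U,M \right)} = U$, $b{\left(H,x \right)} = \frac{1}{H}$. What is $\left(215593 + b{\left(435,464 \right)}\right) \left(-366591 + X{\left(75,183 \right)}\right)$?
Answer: $- \frac{11457651300432}{145} \approx -7.9018 \cdot 10^{10}$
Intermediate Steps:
$\left(215593 + b{\left(435,464 \right)}\right) \left(-366591 + X{\left(75,183 \right)}\right) = \left(215593 + \frac{1}{435}\right) \left(-366591 + 75\right) = \left(215593 + \frac{1}{435}\right) \left(-366516\right) = \frac{93782956}{435} \left(-366516\right) = - \frac{11457651300432}{145}$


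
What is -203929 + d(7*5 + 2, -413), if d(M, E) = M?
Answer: -203892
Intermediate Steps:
-203929 + d(7*5 + 2, -413) = -203929 + (7*5 + 2) = -203929 + (35 + 2) = -203929 + 37 = -203892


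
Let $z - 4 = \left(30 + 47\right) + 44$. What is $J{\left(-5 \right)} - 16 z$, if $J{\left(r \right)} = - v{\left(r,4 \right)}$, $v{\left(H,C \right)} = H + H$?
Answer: $-1990$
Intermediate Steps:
$v{\left(H,C \right)} = 2 H$
$J{\left(r \right)} = - 2 r$
$z = 125$ ($z = 4 + \left(\left(30 + 47\right) + 44\right) = 4 + \left(77 + 44\right) = 4 + 121 = 125$)
$J{\left(-5 \right)} - 16 z = \left(-2\right) \left(-5\right) - 2000 = 10 - 2000 = -1990$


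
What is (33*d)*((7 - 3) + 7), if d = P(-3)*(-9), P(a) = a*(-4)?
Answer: -39204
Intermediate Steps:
P(a) = -4*a
d = -108 (d = -4*(-3)*(-9) = 12*(-9) = -108)
(33*d)*((7 - 3) + 7) = (33*(-108))*((7 - 3) + 7) = -3564*(4 + 7) = -3564*11 = -39204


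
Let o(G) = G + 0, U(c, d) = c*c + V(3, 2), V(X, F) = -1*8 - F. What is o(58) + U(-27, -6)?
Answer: 777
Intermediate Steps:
V(X, F) = -8 - F
U(c, d) = -10 + c**2 (U(c, d) = c*c + (-8 - 1*2) = c**2 + (-8 - 2) = c**2 - 10 = -10 + c**2)
o(G) = G
o(58) + U(-27, -6) = 58 + (-10 + (-27)**2) = 58 + (-10 + 729) = 58 + 719 = 777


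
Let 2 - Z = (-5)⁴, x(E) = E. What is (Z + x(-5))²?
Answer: 394384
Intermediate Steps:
Z = -623 (Z = 2 - 1*(-5)⁴ = 2 - 1*625 = 2 - 625 = -623)
(Z + x(-5))² = (-623 - 5)² = (-628)² = 394384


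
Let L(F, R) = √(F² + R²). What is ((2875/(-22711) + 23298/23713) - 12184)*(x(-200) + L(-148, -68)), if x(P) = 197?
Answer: -1292553016231273/538545943 - 26244731294036*√1658/538545943 ≈ -4.3844e+6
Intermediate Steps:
((2875/(-22711) + 23298/23713) - 12184)*(x(-200) + L(-148, -68)) = ((2875/(-22711) + 23298/23713) - 12184)*(197 + √((-148)² + (-68)²)) = ((2875*(-1/22711) + 23298*(1/23713)) - 12184)*(197 + √(21904 + 4624)) = ((-2875/22711 + 23298/23713) - 12184)*(197 + √26528) = (460946003/538545943 - 12184)*(197 + 4*√1658) = -6561182823509*(197 + 4*√1658)/538545943 = -1292553016231273/538545943 - 26244731294036*√1658/538545943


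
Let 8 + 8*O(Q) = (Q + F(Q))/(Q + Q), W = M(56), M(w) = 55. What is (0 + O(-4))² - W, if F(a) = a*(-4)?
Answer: -13719/256 ≈ -53.590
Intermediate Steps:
F(a) = -4*a
W = 55
O(Q) = -19/16 (O(Q) = -1 + ((Q - 4*Q)/(Q + Q))/8 = -1 + ((-3*Q)/((2*Q)))/8 = -1 + ((-3*Q)*(1/(2*Q)))/8 = -1 + (⅛)*(-3/2) = -1 - 3/16 = -19/16)
(0 + O(-4))² - W = (0 - 19/16)² - 1*55 = (-19/16)² - 55 = 361/256 - 55 = -13719/256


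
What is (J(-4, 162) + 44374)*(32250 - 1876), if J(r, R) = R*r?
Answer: 1328133524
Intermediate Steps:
(J(-4, 162) + 44374)*(32250 - 1876) = (162*(-4) + 44374)*(32250 - 1876) = (-648 + 44374)*30374 = 43726*30374 = 1328133524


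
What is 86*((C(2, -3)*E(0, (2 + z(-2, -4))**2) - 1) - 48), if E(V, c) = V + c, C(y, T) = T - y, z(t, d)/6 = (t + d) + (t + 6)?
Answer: -47214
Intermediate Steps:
z(t, d) = 36 + 6*d + 12*t (z(t, d) = 6*((t + d) + (t + 6)) = 6*((d + t) + (6 + t)) = 6*(6 + d + 2*t) = 36 + 6*d + 12*t)
86*((C(2, -3)*E(0, (2 + z(-2, -4))**2) - 1) - 48) = 86*(((-3 - 1*2)*(0 + (2 + (36 + 6*(-4) + 12*(-2)))**2) - 1) - 48) = 86*(((-3 - 2)*(0 + (2 + (36 - 24 - 24))**2) - 1) - 48) = 86*((-5*(0 + (2 - 12)**2) - 1) - 48) = 86*((-5*(0 + (-10)**2) - 1) - 48) = 86*((-5*(0 + 100) - 1) - 48) = 86*((-5*100 - 1) - 48) = 86*((-500 - 1) - 48) = 86*(-501 - 48) = 86*(-549) = -47214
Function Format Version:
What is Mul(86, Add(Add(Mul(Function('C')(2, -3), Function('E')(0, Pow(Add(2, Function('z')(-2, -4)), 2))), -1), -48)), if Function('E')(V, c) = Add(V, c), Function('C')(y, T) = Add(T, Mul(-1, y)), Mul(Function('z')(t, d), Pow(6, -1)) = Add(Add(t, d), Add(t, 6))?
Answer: -47214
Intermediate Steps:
Function('z')(t, d) = Add(36, Mul(6, d), Mul(12, t)) (Function('z')(t, d) = Mul(6, Add(Add(t, d), Add(t, 6))) = Mul(6, Add(Add(d, t), Add(6, t))) = Mul(6, Add(6, d, Mul(2, t))) = Add(36, Mul(6, d), Mul(12, t)))
Mul(86, Add(Add(Mul(Function('C')(2, -3), Function('E')(0, Pow(Add(2, Function('z')(-2, -4)), 2))), -1), -48)) = Mul(86, Add(Add(Mul(Add(-3, Mul(-1, 2)), Add(0, Pow(Add(2, Add(36, Mul(6, -4), Mul(12, -2))), 2))), -1), -48)) = Mul(86, Add(Add(Mul(Add(-3, -2), Add(0, Pow(Add(2, Add(36, -24, -24)), 2))), -1), -48)) = Mul(86, Add(Add(Mul(-5, Add(0, Pow(Add(2, -12), 2))), -1), -48)) = Mul(86, Add(Add(Mul(-5, Add(0, Pow(-10, 2))), -1), -48)) = Mul(86, Add(Add(Mul(-5, Add(0, 100)), -1), -48)) = Mul(86, Add(Add(Mul(-5, 100), -1), -48)) = Mul(86, Add(Add(-500, -1), -48)) = Mul(86, Add(-501, -48)) = Mul(86, -549) = -47214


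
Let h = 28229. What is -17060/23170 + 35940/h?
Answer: 35114306/65406593 ≈ 0.53686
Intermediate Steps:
-17060/23170 + 35940/h = -17060/23170 + 35940/28229 = -17060*1/23170 + 35940*(1/28229) = -1706/2317 + 35940/28229 = 35114306/65406593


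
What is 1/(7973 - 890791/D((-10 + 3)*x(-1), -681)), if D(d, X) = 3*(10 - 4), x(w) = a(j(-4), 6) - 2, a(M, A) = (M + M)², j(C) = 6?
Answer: -18/747277 ≈ -2.4087e-5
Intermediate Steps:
a(M, A) = 4*M² (a(M, A) = (2*M)² = 4*M²)
x(w) = 142 (x(w) = 4*6² - 2 = 4*36 - 2 = 144 - 2 = 142)
D(d, X) = 18 (D(d, X) = 3*6 = 18)
1/(7973 - 890791/D((-10 + 3)*x(-1), -681)) = 1/(7973 - 890791/18) = 1/(-747277/18) = -18/747277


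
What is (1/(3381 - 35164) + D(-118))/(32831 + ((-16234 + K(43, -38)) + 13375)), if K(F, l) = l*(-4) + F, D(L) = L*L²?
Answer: -52220486057/958797761 ≈ -54.465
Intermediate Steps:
D(L) = L³
K(F, l) = F - 4*l (K(F, l) = -4*l + F = F - 4*l)
(1/(3381 - 35164) + D(-118))/(32831 + ((-16234 + K(43, -38)) + 13375)) = (1/(3381 - 35164) + (-118)³)/(32831 + ((-16234 + (43 - 4*(-38))) + 13375)) = (1/(-31783) - 1643032)/(32831 + ((-16234 + (43 + 152)) + 13375)) = (-1/31783 - 1643032)/(32831 + ((-16234 + 195) + 13375)) = -52220486057/(31783*(32831 + (-16039 + 13375))) = -52220486057/(31783*(32831 - 2664)) = -52220486057/31783/30167 = -52220486057/31783*1/30167 = -52220486057/958797761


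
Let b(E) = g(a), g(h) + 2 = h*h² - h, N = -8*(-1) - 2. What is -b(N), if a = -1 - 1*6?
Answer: 338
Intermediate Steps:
N = 6 (N = 8 - 2 = 6)
a = -7 (a = -1 - 6 = -7)
g(h) = -2 + h³ - h (g(h) = -2 + (h*h² - h) = -2 + (h³ - h) = -2 + h³ - h)
b(E) = -338 (b(E) = -2 + (-7)³ - 1*(-7) = -2 - 343 + 7 = -338)
-b(N) = -1*(-338) = 338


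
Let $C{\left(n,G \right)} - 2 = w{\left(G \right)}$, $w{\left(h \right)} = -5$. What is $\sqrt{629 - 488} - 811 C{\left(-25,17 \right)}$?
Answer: $2433 + \sqrt{141} \approx 2444.9$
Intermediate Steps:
$C{\left(n,G \right)} = -3$ ($C{\left(n,G \right)} = 2 - 5 = -3$)
$\sqrt{629 - 488} - 811 C{\left(-25,17 \right)} = \sqrt{629 - 488} - -2433 = \sqrt{141} + 2433 = 2433 + \sqrt{141}$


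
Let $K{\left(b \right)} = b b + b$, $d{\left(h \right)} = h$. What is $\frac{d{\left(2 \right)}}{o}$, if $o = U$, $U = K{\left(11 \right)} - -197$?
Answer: $\frac{2}{329} \approx 0.006079$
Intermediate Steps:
$K{\left(b \right)} = b + b^{2}$ ($K{\left(b \right)} = b^{2} + b = b + b^{2}$)
$U = 329$ ($U = 11 \left(1 + 11\right) - -197 = 11 \cdot 12 + 197 = 132 + 197 = 329$)
$o = 329$
$\frac{d{\left(2 \right)}}{o} = \frac{2}{329}$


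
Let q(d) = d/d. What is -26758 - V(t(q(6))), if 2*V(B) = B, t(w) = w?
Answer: -53517/2 ≈ -26759.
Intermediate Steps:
q(d) = 1
V(B) = B/2
-26758 - V(t(q(6))) = -26758 - 1/2 = -53517/2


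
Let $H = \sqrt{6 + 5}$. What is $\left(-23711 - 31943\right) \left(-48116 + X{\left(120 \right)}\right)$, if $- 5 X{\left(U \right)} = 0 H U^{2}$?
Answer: $2677847864$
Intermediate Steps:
$H = \sqrt{11} \approx 3.3166$
$X{\left(U \right)} = 0$ ($X{\left(U \right)} = - \frac{0 \sqrt{11} U^{2}}{5} = \left(- \frac{1}{5}\right) 0 = 0$)
$\left(-23711 - 31943\right) \left(-48116 + X{\left(120 \right)}\right) = \left(-23711 - 31943\right) \left(-48116 + 0\right) = \left(-55654\right) \left(-48116\right) = 2677847864$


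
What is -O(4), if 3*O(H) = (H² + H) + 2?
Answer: -22/3 ≈ -7.3333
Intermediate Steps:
O(H) = ⅔ + H/3 + H²/3 (O(H) = ((H² + H) + 2)/3 = ((H + H²) + 2)/3 = (2 + H + H²)/3 = ⅔ + H/3 + H²/3)
-O(4) = -(⅔ + (⅓)*4 + (⅓)*4²) = -(⅔ + 4/3 + (⅓)*16) = -(⅔ + 4/3 + 16/3) = -1*22/3 = -22/3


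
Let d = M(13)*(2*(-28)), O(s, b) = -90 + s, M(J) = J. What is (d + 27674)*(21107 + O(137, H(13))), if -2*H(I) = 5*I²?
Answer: 570015684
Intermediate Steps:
H(I) = -5*I²/2
d = -728 (d = 13*(2*(-28)) = 13*(-56) = -728)
(d + 27674)*(21107 + O(137, H(13))) = (-728 + 27674)*(21107 + (-90 + 137)) = 26946*(21107 + 47) = 26946*21154 = 570015684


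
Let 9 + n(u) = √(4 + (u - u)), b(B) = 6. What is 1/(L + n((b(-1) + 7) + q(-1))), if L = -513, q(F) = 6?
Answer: -1/520 ≈ -0.0019231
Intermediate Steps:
n(u) = -7 (n(u) = -9 + √(4 + (u - u)) = -9 + √(4 + 0) = -9 + √4 = -9 + 2 = -7)
1/(L + n((b(-1) + 7) + q(-1))) = 1/(-513 - 7) = 1/(-520) = -1/520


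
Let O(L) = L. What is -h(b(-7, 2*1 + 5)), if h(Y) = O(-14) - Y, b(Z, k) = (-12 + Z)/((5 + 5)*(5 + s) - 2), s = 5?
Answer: 1353/98 ≈ 13.806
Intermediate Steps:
b(Z, k) = -6/49 + Z/98 (b(Z, k) = (-12 + Z)/((5 + 5)*(5 + 5) - 2) = (-12 + Z)/(10*10 - 2) = (-12 + Z)/(100 - 2) = (-12 + Z)/98 = (-12 + Z)*(1/98) = -6/49 + Z/98)
h(Y) = -14 - Y
-h(b(-7, 2*1 + 5)) = -(-14 - (-6/49 + (1/98)*(-7))) = -(-14 - (-6/49 - 1/14)) = -(-14 - 1*(-19/98)) = -(-14 + 19/98) = -1*(-1353/98) = 1353/98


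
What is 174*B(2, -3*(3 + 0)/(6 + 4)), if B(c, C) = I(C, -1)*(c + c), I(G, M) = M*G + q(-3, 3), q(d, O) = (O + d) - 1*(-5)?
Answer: 20532/5 ≈ 4106.4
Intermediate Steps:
q(d, O) = 5 + O + d (q(d, O) = (O + d) + 5 = 5 + O + d)
I(G, M) = 5 + G*M (I(G, M) = M*G + (5 + 3 - 3) = G*M + 5 = 5 + G*M)
B(c, C) = 2*c*(5 - C) (B(c, C) = (5 + C*(-1))*(c + c) = (5 - C)*(2*c) = 2*c*(5 - C))
174*B(2, -3*(3 + 0)/(6 + 4)) = 174*(2*2*(5 - (-3)*(3 + 0)/(6 + 4))) = 174*(2*2*(5 - (-3)*3/10)) = 174*(2*2*(5 - 1*(-9/10))) = 174*(2*2*(5 + 9/10)) = 174*(2*2*(59/10)) = 174*(118/5) = 20532/5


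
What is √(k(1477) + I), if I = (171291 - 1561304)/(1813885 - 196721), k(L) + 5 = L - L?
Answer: I*√3830993999403/808582 ≈ 2.4206*I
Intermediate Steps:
k(L) = -5 (k(L) = -5 + (L - L) = -5 + 0 = -5)
I = -1390013/1617164 ≈ -0.85954
√(k(1477) + I) = √(-5 - 1390013/1617164) = √(-9475833/1617164) = I*√3830993999403/808582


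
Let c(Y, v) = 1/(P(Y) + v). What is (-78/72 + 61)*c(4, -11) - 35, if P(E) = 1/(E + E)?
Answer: -10573/261 ≈ -40.510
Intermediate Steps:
P(E) = 1/(2*E)
c(Y, v) = 1/(v + 1/(2*Y)) (c(Y, v) = 1/(1/(2*Y) + v) = 1/(v + 1/(2*Y)))
(-78/72 + 61)*c(4, -11) - 35 = (-78/72 + 61)*(2*4/(1 + 2*4*(-11))) - 35 = (-78*1/72 + 61)*(2*4/(1 - 88)) - 35 = (-13/12 + 61)*(2*4/(-87)) - 35 = 719*(2*4*(-1/87))/12 - 35 = (719/12)*(-8/87) - 35 = -1438/261 - 35 = -10573/261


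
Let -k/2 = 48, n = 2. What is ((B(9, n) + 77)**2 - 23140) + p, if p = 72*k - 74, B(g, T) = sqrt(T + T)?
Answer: -23885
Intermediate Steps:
B(g, T) = sqrt(2)*sqrt(T) (B(g, T) = sqrt(2*T) = sqrt(2)*sqrt(T))
k = -96 (k = -2*48 = -96)
p = -6986 (p = 72*(-96) - 74 = -6912 - 74 = -6986)
((B(9, n) + 77)**2 - 23140) + p = ((sqrt(2)*sqrt(2) + 77)**2 - 23140) - 6986 = ((2 + 77)**2 - 23140) - 6986 = (79**2 - 23140) - 6986 = (6241 - 23140) - 6986 = -16899 - 6986 = -23885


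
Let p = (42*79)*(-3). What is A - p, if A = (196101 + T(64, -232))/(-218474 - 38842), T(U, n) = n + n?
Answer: 2561127827/257316 ≈ 9953.2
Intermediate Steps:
T(U, n) = 2*n
p = -9954 (p = 3318*(-3) = -9954)
A = -195637/257316 (A = (196101 + 2*(-232))/(-218474 - 38842) = (196101 - 464)/(-257316) = 195637*(-1/257316) = -195637/257316 ≈ -0.76030)
A - p = -195637/257316 - 1*(-9954) = -195637/257316 + 9954 = 2561127827/257316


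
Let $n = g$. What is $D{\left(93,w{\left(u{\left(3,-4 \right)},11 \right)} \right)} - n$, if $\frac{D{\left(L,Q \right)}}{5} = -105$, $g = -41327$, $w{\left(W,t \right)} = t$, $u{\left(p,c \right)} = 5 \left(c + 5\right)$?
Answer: $40802$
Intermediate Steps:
$u{\left(p,c \right)} = 25 + 5 c$ ($u{\left(p,c \right)} = 5 \left(5 + c\right) = 25 + 5 c$)
$D{\left(L,Q \right)} = -525$ ($D{\left(L,Q \right)} = 5 \left(-105\right) = -525$)
$n = -41327$
$D{\left(93,w{\left(u{\left(3,-4 \right)},11 \right)} \right)} - n = -525 - -41327 = -525 + 41327 = 40802$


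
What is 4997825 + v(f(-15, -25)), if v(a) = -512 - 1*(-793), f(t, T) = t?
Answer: 4998106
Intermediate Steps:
v(a) = 281 (v(a) = -512 + 793 = 281)
4997825 + v(f(-15, -25)) = 4997825 + 281 = 4998106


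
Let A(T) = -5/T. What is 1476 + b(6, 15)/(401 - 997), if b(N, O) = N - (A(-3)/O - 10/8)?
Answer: 31668799/21456 ≈ 1476.0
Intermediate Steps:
b(N, O) = 5/4 + N - 5/(3*O) (b(N, O) = N - ((-5/(-3))/O - 10/8) = N - ((-5*(-⅓))/O - 10*⅛) = N - (5/(3*O) - 5/4) = N - (-5/4 + 5/(3*O)) = N + (5/4 - 5/(3*O)) = 5/4 + N - 5/(3*O))
1476 + b(6, 15)/(401 - 997) = 1476 + (5/4 + 6 - 5/3/15)/(401 - 997) = 1476 + (5/4 + 6 - 5/3*1/15)/(-596) = 1476 - (5/4 + 6 - ⅑)/596 = 1476 - 1/596*257/36 = 1476 - 257/21456 = 31668799/21456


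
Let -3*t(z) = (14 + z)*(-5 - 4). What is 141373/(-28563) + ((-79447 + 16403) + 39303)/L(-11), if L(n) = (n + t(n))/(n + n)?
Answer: -7459397386/28563 ≈ -2.6116e+5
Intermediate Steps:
t(z) = 42 + 3*z (t(z) = -(14 + z)*(-5 - 4)/3 = -(14 + z)*(-9)/3 = -(-126 - 9*z)/3 = 42 + 3*z)
L(n) = (42 + 4*n)/(2*n) (L(n) = (n + (42 + 3*n))/(n + n) = (42 + 4*n)/((2*n)) = (42 + 4*n)*(1/(2*n)) = (42 + 4*n)/(2*n))
141373/(-28563) + ((-79447 + 16403) + 39303)/L(-11) = 141373/(-28563) + ((-79447 + 16403) + 39303)/(2 + 21/(-11)) = 141373*(-1/28563) + (-63044 + 39303)/(2 + 21*(-1/11)) = -141373/28563 - 23741/(2 - 21/11) = -141373/28563 - 23741/1/11 = -141373/28563 - 23741*11 = -141373/28563 - 261151 = -7459397386/28563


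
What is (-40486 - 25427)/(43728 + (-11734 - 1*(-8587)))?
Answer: -21971/13527 ≈ -1.6242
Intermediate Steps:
(-40486 - 25427)/(43728 + (-11734 - 1*(-8587))) = -65913/(43728 + (-11734 + 8587)) = -65913/(43728 - 3147) = -65913/40581 = -65913*1/40581 = -21971/13527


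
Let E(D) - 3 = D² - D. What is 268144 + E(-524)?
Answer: 543247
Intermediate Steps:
E(D) = 3 + D² - D (E(D) = 3 + (D² - D) = 3 + D² - D)
268144 + E(-524) = 268144 + (3 + (-524)² - 1*(-524)) = 268144 + (3 + 274576 + 524) = 268144 + 275103 = 543247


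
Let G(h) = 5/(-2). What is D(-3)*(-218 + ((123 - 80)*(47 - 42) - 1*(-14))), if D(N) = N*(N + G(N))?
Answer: 363/2 ≈ 181.50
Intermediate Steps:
G(h) = -5/2 (G(h) = 5*(-½) = -5/2)
D(N) = N*(-5/2 + N) (D(N) = N*(N - 5/2) = N*(-5/2 + N))
D(-3)*(-218 + ((123 - 80)*(47 - 42) - 1*(-14))) = ((½)*(-3)*(-5 + 2*(-3)))*(-218 + ((123 - 80)*(47 - 42) - 1*(-14))) = ((½)*(-3)*(-5 - 6))*(-218 + (43*5 + 14)) = ((½)*(-3)*(-11))*(-218 + (215 + 14)) = 33*(-218 + 229)/2 = (33/2)*11 = 363/2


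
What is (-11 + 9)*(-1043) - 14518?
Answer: -12432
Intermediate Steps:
(-11 + 9)*(-1043) - 14518 = -2*(-1043) - 14518 = 2086 - 14518 = -12432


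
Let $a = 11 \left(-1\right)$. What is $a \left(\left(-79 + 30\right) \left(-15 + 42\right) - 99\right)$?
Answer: $15642$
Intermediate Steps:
$a = -11$
$a \left(\left(-79 + 30\right) \left(-15 + 42\right) - 99\right) = - 11 \left(\left(-79 + 30\right) \left(-15 + 42\right) - 99\right) = - 11 \left(\left(-49\right) 27 - 99\right) = - 11 \left(-1323 - 99\right) = \left(-11\right) \left(-1422\right) = 15642$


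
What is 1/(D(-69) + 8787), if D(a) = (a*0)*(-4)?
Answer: 1/8787 ≈ 0.00011380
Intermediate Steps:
D(a) = 0 (D(a) = 0*(-4) = 0)
1/(D(-69) + 8787) = 1/(0 + 8787) = 1/8787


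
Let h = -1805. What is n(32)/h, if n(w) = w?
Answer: -32/1805 ≈ -0.017729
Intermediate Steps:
n(32)/h = 32/(-1805) = 32*(-1/1805) = -32/1805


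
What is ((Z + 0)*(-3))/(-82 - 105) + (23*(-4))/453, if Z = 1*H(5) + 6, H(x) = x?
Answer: -205/7701 ≈ -0.026620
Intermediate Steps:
Z = 11 (Z = 1*5 + 6 = 5 + 6 = 11)
((Z + 0)*(-3))/(-82 - 105) + (23*(-4))/453 = ((11 + 0)*(-3))/(-82 - 105) + (23*(-4))/453 = (11*(-3))/(-187) - 92*1/453 = -33*(-1/187) - 92/453 = 3/17 - 92/453 = -205/7701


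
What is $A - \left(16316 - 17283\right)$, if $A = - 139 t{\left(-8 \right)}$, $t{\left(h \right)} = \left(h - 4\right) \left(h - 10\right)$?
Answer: $-29057$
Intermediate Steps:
$t{\left(h \right)} = \left(-10 + h\right) \left(-4 + h\right)$ ($t{\left(h \right)} = \left(-4 + h\right) \left(-10 + h\right) = \left(-10 + h\right) \left(-4 + h\right)$)
$A = -30024$ ($A = - 139 \left(40 + \left(-8\right)^{2} - -112\right) = - 139 \left(40 + 64 + 112\right) = \left(-139\right) 216 = -30024$)
$A - \left(16316 - 17283\right) = -30024 - \left(16316 - 17283\right) = -30024 - -967 = -30024 + 967 = -29057$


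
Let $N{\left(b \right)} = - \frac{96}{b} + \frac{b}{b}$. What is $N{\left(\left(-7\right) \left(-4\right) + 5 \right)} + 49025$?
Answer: $\frac{539254}{11} \approx 49023.0$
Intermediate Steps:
$N{\left(b \right)} = 1 - \frac{96}{b}$ ($N{\left(b \right)} = - \frac{96}{b} + 1 = 1 - \frac{96}{b}$)
$N{\left(\left(-7\right) \left(-4\right) + 5 \right)} + 49025 = \frac{-96 + \left(\left(-7\right) \left(-4\right) + 5\right)}{\left(-7\right) \left(-4\right) + 5} + 49025 = \frac{-96 + \left(28 + 5\right)}{28 + 5} + 49025 = \frac{-96 + 33}{33} + 49025 = \frac{1}{33} \left(-63\right) + 49025 = - \frac{21}{11} + 49025 = \frac{539254}{11}$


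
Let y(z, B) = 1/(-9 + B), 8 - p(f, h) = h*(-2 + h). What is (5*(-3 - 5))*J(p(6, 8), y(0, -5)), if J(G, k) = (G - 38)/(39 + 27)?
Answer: 520/11 ≈ 47.273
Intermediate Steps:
p(f, h) = 8 - h*(-2 + h)
J(G, k) = -19/33 + G/66 (J(G, k) = (-38 + G)/66 = (-38 + G)*(1/66) = -19/33 + G/66)
(5*(-3 - 5))*J(p(6, 8), y(0, -5)) = (5*(-3 - 5))*(-19/33 + (8 - 1*8² + 2*8)/66) = (5*(-8))*(-19/33 + (8 - 1*64 + 16)/66) = -40*(-19/33 + (8 - 64 + 16)/66) = -40*(-19/33 + (1/66)*(-40)) = -40*(-19/33 - 20/33) = -40*(-13/11) = 520/11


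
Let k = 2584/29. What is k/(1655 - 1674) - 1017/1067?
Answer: -174605/30943 ≈ -5.6428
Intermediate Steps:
k = 2584/29 (k = 2584*(1/29) = 2584/29 ≈ 89.103)
k/(1655 - 1674) - 1017/1067 = 2584/(29*(1655 - 1674)) - 1017/1067 = (2584/29)/(-19) - 1017*1/1067 = (2584/29)*(-1/19) - 1017/1067 = -136/29 - 1017/1067 = -174605/30943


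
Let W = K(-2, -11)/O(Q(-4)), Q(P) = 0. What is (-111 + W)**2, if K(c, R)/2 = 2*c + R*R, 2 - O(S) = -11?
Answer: 8649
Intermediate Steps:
O(S) = 13 (O(S) = 2 - 1*(-11) = 2 + 11 = 13)
K(c, R) = 2*R**2 + 4*c (K(c, R) = 2*(2*c + R*R) = 2*(2*c + R**2) = 2*(R**2 + 2*c) = 2*R**2 + 4*c)
W = 18 (W = (2*(-11)**2 + 4*(-2))/13 = (2*121 - 8)*(1/13) = (242 - 8)*(1/13) = 234*(1/13) = 18)
(-111 + W)**2 = (-111 + 18)**2 = (-93)**2 = 8649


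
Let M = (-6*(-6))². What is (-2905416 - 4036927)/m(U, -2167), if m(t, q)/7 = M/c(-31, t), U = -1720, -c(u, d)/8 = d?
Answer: -5970414980/567 ≈ -1.0530e+7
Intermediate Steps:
c(u, d) = -8*d
M = 1296 (M = 36² = 1296)
m(t, q) = -1134/t (m(t, q) = 7*(1296/((-8*t))) = 7*(1296*(-1/(8*t))) = 7*(-162/t) = -1134/t)
(-2905416 - 4036927)/m(U, -2167) = (-2905416 - 4036927)/((-1134/(-1720))) = -6942343/((-1134*(-1/1720))) = -6942343/567/860 = -6942343*860/567 = -5970414980/567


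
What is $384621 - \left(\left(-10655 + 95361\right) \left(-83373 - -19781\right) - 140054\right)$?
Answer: $5387148627$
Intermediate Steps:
$384621 - \left(\left(-10655 + 95361\right) \left(-83373 - -19781\right) - 140054\right) = 384621 - \left(84706 \left(-83373 + \left(-40475 + 60256\right)\right) - 140054\right) = 384621 - \left(84706 \left(-83373 + 19781\right) - 140054\right) = 384621 - \left(84706 \left(-63592\right) - 140054\right) = 384621 - \left(-5386623952 - 140054\right) = 384621 - -5386764006 = 384621 + 5386764006 = 5387148627$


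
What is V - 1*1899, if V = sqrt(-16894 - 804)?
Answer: -1899 + I*sqrt(17698) ≈ -1899.0 + 133.03*I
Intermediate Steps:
V = I*sqrt(17698) (V = sqrt(-17698) = I*sqrt(17698) ≈ 133.03*I)
V - 1*1899 = I*sqrt(17698) - 1*1899 = I*sqrt(17698) - 1899 = -1899 + I*sqrt(17698)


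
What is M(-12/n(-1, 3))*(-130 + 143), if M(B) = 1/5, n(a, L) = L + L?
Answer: 13/5 ≈ 2.6000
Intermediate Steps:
n(a, L) = 2*L
M(B) = ⅕
M(-12/n(-1, 3))*(-130 + 143) = (-130 + 143)/5 = (⅕)*13 = 13/5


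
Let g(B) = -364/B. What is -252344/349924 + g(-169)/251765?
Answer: -206474558802/286320501545 ≈ -0.72113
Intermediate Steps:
-252344/349924 + g(-169)/251765 = -252344/349924 - 364/(-169)/251765 = -252344*1/349924 - 364*(-1/169)*(1/251765) = -63086/87481 + (28/13)*(1/251765) = -63086/87481 + 28/3272945 = -206474558802/286320501545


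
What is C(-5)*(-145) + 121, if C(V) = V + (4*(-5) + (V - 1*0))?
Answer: 4471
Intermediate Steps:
C(V) = -20 + 2*V (C(V) = V + (-20 + (V + 0)) = V + (-20 + V) = -20 + 2*V)
C(-5)*(-145) + 121 = (-20 + 2*(-5))*(-145) + 121 = (-20 - 10)*(-145) + 121 = -30*(-145) + 121 = 4350 + 121 = 4471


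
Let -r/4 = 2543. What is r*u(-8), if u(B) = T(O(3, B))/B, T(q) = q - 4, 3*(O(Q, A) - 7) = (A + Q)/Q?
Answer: 27973/9 ≈ 3108.1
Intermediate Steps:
O(Q, A) = 7 + (A + Q)/(3*Q) (O(Q, A) = 7 + ((A + Q)/Q)/3 = 7 + (A + Q)/(3*Q))
T(q) = -4 + q
r = -10172 (r = -4*2543 = -10172)
u(B) = (10/3 + B/9)/B (u(B) = (-4 + (⅓)*(B + 22*3)/3)/B = (-4 + (⅓)*(⅓)*(B + 66))/B = (-4 + (⅓)*(⅓)*(66 + B))/B = (-4 + (22/3 + B/9))/B = (10/3 + B/9)/B)
r*u(-8) = -10172*(30 - 8)/(9*(-8)) = -10172*(-1)*22/(9*8) = -10172*(-11/36) = 27973/9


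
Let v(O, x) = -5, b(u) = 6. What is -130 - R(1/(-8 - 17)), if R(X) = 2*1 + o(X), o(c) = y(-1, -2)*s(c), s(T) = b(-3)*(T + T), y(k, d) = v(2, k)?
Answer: -672/5 ≈ -134.40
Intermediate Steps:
y(k, d) = -5
s(T) = 12*T (s(T) = 6*(T + T) = 6*(2*T) = 12*T)
o(c) = -60*c
R(X) = 2 - 60*X (R(X) = 2*1 - 60*X = 2 - 60*X)
-130 - R(1/(-8 - 17)) = -130 - (2 - 60/(-8 - 17)) = -130 - (2 - 60/(-25)) = -130 - (2 - 60*(-1/25)) = -130 - (2 + 12/5) = -130 - 1*22/5 = -130 - 22/5 = -672/5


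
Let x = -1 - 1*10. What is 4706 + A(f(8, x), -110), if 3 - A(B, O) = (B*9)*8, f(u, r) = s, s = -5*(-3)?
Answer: 3629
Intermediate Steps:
x = -11 (x = -1 - 10 = -11)
s = 15
f(u, r) = 15
A(B, O) = 3 - 72*B (A(B, O) = 3 - B*9*8 = 3 - 9*B*8 = 3 - 72*B)
4706 + A(f(8, x), -110) = 4706 + (3 - 72*15) = 4706 + (3 - 1080) = 4706 - 1077 = 3629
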